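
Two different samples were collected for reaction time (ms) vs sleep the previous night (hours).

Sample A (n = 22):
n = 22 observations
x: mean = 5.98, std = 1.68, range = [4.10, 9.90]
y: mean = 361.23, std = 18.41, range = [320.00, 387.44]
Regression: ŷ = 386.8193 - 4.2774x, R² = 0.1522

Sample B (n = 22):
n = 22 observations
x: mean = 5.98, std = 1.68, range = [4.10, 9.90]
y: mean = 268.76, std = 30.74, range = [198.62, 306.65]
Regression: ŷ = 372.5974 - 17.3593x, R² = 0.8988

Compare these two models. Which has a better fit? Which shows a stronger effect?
Model B has the better fit (R² = 0.8988 vs 0.1522). Model B shows the stronger effect (|β₁| = 17.3593 vs 4.2774).

Model Comparison:

Which explains more variance? (R²)
- Model A: R² = 0.1522 → 15.22% of variance in reaction time explained
- Model B: R² = 0.8988 → 89.88% of variance in reaction time explained
- 0.8988 > 0.1522 → Model B has the better fit

Effect size (slope magnitude):
- Model A: β₁ = -4.2774 → predicted reaction time falls 4.2774 ms per additional hour of sleep
- Model B: β₁ = -17.3593 → predicted reaction time falls 17.3593 ms per additional hour of sleep
- |-4.2774| < |-17.3593| → Model B shows the stronger marginal effect

Notes:
- A better fit (higher R²) doesn't necessarily mean a more important relationship.
- The two samples could reflect different populations, time periods, or measurement quality.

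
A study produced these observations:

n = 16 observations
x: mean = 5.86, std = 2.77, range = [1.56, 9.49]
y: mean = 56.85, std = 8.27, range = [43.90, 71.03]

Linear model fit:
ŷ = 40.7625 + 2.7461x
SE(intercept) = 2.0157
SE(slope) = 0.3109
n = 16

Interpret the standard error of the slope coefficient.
SE(slope) = 0.3109 measures the uncertainty in the estimated slope. The coefficient is estimated precisely (SE/|β̂₁| = 11.3%).

What SE measures:
- The standard error quantifies the sampling variability of the coefficient estimate
- It is the estimated standard deviation of β̂₁ across hypothetical repeated samples of the same size
- Smaller SE → more precise estimate

Relative precision:
- SE / |β̂₁| = 0.3109 / 2.7461 = 11.3%
- Rule of thumb (under 20%: precise; 20% to under 50%: moderately precise; 50% or more: imprecise) → precise

Link to interval estimation: a confidence interval for β₁ is β̂₁ ± t* × 0.3109, so SE sets the half-width per unit of t*.

What drives SE(β̂₁): wider spread of x values → smaller SE; larger n (here n = 16) → smaller SE; more residual scatter → larger SE.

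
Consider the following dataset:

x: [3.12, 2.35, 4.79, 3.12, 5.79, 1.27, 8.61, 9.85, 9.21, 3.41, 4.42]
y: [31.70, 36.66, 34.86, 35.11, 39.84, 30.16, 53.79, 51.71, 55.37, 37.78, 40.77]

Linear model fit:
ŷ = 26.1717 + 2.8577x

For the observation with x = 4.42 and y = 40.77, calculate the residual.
Residual = 1.9673

The residual is the difference between the actual value and the predicted value:

Residual = y - ŷ

Step 1: Calculate predicted value
ŷ = 26.1717 + 2.8577 × 4.42
ŷ = 38.8027

Step 2: Calculate residual
Residual = 40.77 - 38.8027
Residual = 1.9673

Sign check: y > ŷ, so the point is above the line and the fit underestimates here.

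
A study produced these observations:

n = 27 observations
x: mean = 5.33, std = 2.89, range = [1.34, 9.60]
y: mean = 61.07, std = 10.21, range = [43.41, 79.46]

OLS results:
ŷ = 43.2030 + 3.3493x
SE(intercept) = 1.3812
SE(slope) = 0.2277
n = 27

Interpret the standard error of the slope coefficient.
SE(slope) = 0.2277 measures the uncertainty in the estimated slope. The coefficient is estimated precisely (SE/|β̂₁| = 6.8%).

SE(β̂₁) = 0.2277 says: if we drew many samples of n = 27 from the same population and refit each time, the fitted slopes would scatter with a standard deviation of roughly 0.2277 around the true β₁.

Relative precision:
- SE / |β̂₁| = 0.2277 / 3.3493 = 6.8%
- Rule of thumb (under 20%: precise; 20% to under 50%: moderately precise; 50% or more: imprecise) → precise

Rough 95% range (±2 SE): 3.3493 ± 0.4554 → (2.8939, 3.8047).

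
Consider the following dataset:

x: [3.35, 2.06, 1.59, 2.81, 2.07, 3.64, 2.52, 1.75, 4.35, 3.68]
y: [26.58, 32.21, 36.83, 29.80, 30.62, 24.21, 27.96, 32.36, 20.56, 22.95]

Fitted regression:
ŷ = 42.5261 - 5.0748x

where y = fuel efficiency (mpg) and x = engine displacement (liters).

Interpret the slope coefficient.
An increase of one liter in engine displacement is associated with a 5.0748 mpg decrease in predicted fuel efficiency.

The slope β₁ = -5.0748 gives the rate at which the fitted fuel efficiency changes with engine displacement.

Interpretation:
- Engine displacement up by 1 liter → predicted fuel efficiency decreases by 5.0748 mpg
- This is a linear approximation: the same per-unit change is assumed across the whole observed x range

(β₀ = 42.5261 is the fitted value at x = 0 and is not part of the slope interpretation.)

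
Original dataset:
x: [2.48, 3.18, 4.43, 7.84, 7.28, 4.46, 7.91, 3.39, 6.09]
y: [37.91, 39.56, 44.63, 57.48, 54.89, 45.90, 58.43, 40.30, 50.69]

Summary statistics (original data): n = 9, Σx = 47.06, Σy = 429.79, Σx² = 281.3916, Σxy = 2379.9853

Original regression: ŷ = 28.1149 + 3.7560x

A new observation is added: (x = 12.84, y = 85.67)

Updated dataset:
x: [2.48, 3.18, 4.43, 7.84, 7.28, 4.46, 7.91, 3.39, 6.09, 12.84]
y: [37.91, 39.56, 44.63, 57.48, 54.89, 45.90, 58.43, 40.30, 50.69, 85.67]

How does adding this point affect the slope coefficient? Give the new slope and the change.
Adding the point moves β₁ from 3.7560 to 4.4866, i.e. it increases by 0.7306 (+19.5%).

The new point has HIGH LEVERAGE: x = 12.84 is far from the original mean x̄ = 47.06/9 ≈ 5.23 (original range [2.48, 7.91]).

Step 1: Update the sums with the new point (n goes from 9 to 10)
Σx  = 47.06 + 12.84 = 59.90
Σy  = 429.79 + 85.67 = 515.46
Σx² = 281.3916 + 12.84² = 281.3916 + 164.8656 = 446.2572
Σxy = 2379.9853 + 12.84×85.67 = 2379.9853 + 1100.0028 = 3479.9881

Step 2: Recompute the slope with b₁ = (nΣxy − ΣxΣy) / (nΣx² − (Σx)²)
Numerator   = 10×3479.9881 − 59.90×515.46 = 34799.8810 − 30876.0540 = 3923.8270
Denominator = 10×446.2572 − 59.90² = 4462.5720 − 3588.0100 = 874.5620
b₁(new) = 3923.8270 / 874.5620 = 4.4866

(Same formula on the original sums: (9×2379.9853 − 47.06×429.79) / (9×281.3916 − 47.06²) = 1193.9503 / 317.8808 = 3.7560, matching the given fit.)

Step 3: Change in slope
Δβ₁ = 4.4866 − 3.7560 = +0.7306
Relative change = +0.7306 / 3.7560 × 100% = +19.5%
→ the slope increases when the point is added.

Because the point sits above the extension of the original line at a high-leverage x, it tilts the fit up.
In practice: investigate whether it comes from the same population as the rest of the sample.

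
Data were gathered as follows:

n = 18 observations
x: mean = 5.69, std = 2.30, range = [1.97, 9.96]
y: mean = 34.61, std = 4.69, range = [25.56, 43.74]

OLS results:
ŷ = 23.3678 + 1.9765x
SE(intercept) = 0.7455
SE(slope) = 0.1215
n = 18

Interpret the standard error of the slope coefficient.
SE(slope) = 0.1215 measures the uncertainty in the estimated slope. The coefficient is estimated precisely (SE/|β̂₁| = 6.1%).

SE(β̂₁) = 0.1215 says: if we drew many samples of n = 18 from the same population and refit each time, the fitted slopes would scatter with a standard deviation of roughly 0.1215 around the true β₁.

Relative precision:
- SE / |β̂₁| = 0.1215 / 1.9765 = 6.1%
- Rule of thumb (under 20%: precise; 20% to under 50%: moderately precise; 50% or more: imprecise) → precise

Link to interval estimation: a confidence interval for β₁ is β̂₁ ± t* × 0.1215, so SE sets the half-width per unit of t*.

What drives SE(β̂₁): larger n (here n = 18) → smaller SE; wider spread of x values → smaller SE.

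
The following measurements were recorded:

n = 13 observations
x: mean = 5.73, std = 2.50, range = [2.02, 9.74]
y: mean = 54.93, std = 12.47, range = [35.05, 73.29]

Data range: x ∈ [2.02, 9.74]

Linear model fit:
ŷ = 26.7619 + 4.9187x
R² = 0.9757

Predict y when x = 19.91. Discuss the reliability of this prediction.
ŷ = 124.6932 (extrapolation — x = 19.91 lies outside [2.02, 9.74], so reliability is low).

Prediction calculation:
ŷ = 26.7619 + 4.9187 × 19.91
ŷ = 124.6932

Reliability:
- Data range: x ∈ [2.02, 9.74]
- Prediction point: x = 19.91 is 10.17 units above the observed range → this is EXTRAPOLATION, not interpolation

Why that matters here:
- The standard error of prediction grows with (x − x̄)², and x = 19.91 is far from x̄ = 5.73
- R² describes fit only over the sampled x values; it says nothing about behaviour beyond them

A defensible statement: 'if the linear trend continued to x = 19.91, y would be about 124.6932' — the premise is untested.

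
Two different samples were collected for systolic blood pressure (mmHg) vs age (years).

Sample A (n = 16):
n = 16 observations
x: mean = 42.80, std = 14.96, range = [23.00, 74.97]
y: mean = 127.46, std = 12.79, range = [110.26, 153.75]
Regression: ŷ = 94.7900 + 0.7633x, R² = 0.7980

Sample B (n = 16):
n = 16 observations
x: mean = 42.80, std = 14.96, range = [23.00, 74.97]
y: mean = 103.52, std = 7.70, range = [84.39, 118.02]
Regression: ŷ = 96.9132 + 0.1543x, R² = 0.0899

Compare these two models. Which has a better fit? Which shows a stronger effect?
Model A has the better fit (R² = 0.7980 vs 0.0899). Model A shows the stronger effect (|β₁| = 0.7633 vs 0.1543).

Model Comparison:

Fit — compare R²:
- Model A: R² = 0.7980 → 79.80% of variance in blood pressure explained
- Model B: R² = 0.0899 → 8.99% of variance in blood pressure explained
- 0.7980 > 0.0899 → Model A has the better fit

Which has the larger per-year effect? (|β₁|)
- Model A: β₁ = 0.7633 → predicted blood pressure rises 0.7633 mmHg per additional year of age
- Model B: β₁ = 0.1543 → predicted blood pressure rises 0.1543 mmHg per additional year of age
- |0.7633| > |0.1543| → Model A shows the stronger marginal effect

Note: A better fit (higher R²) doesn't necessarily mean a more important relationship.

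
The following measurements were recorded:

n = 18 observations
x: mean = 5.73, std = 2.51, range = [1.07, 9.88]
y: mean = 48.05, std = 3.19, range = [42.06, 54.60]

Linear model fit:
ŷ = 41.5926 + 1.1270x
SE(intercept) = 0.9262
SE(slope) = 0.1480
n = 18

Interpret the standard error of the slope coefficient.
SE(β̂₁) = 0.1480 is the estimated standard deviation of the slope estimate across repeated samples; relative to β̂₁ = 1.1270 that is 13.1%, a precise estimate.

SE(β̂₁) = s / √Sxx, where s is the residual standard deviation and Sxx = Σ(x − x̄)². It is the yardstick for how far β̂₁ = 1.1270 could plausibly be from the true slope.

Relative precision:
- SE / |β̂₁| = 0.1480 / 1.1270 = 13.1%
- Rule of thumb (under 20%: precise; 20% to under 50%: moderately precise; 50% or more: imprecise) → precise

Link to interval estimation: a confidence interval for β₁ is β̂₁ ± t* × 0.1480, so SE sets the half-width per unit of t*.

What drives SE(β̂₁): more residual scatter → larger SE; larger n (here n = 18) → smaller SE.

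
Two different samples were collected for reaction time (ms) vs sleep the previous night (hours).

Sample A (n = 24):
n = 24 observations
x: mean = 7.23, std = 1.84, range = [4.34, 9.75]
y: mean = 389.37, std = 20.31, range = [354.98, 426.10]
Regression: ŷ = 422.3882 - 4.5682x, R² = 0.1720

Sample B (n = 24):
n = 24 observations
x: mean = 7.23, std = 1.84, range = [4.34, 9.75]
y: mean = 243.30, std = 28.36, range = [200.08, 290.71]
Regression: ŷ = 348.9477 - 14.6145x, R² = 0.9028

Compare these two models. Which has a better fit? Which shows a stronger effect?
Model B has the better fit (R² = 0.9028 vs 0.1720). Model B shows the stronger effect (|β₁| = 14.6145 vs 4.5682).

Model Comparison:

Goodness of fit (R²):
- Model A: R² = 0.1720 → 17.20% of variance in reaction time explained
- Model B: R² = 0.9028 → 90.28% of variance in reaction time explained
- 0.9028 > 0.1720 → Model B has the better fit

Which has the larger per-hour effect? (|β₁|)
- Model A: β₁ = -4.5682 → predicted reaction time falls 4.5682 ms per additional hour of sleep
- Model B: β₁ = -14.6145 → predicted reaction time falls 14.6145 ms per additional hour of sleep
- |-4.5682| < |-14.6145| → Model B shows the stronger marginal effect

Note: The two samples could reflect different populations, time periods, or measurement quality.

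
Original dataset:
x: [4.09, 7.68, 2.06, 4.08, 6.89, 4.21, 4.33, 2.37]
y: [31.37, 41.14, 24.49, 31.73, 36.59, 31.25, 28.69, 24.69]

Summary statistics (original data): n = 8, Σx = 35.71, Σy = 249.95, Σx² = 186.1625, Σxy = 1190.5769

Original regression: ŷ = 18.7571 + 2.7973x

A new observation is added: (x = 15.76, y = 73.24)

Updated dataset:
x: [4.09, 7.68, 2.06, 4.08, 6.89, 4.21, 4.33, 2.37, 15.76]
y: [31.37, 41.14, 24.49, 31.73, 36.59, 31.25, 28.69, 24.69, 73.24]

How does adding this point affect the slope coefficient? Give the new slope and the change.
New slope β₁ = 3.5420 versus 2.7973 before: a change of +0.7447 (+26.6%).

x = 15.76 lies well outside the original x-range [2.06, 7.68] (x̄ ≈ 4.46), so this observation has high leverage and can move the slope substantially.

Step 1: Update the sums with the new point (n goes from 8 to 9)
Σx  = 35.71 + 15.76 = 51.47
Σy  = 249.95 + 73.24 = 323.19
Σx² = 186.1625 + 15.76² = 186.1625 + 248.3776 = 434.5401
Σxy = 1190.5769 + 15.76×73.24 = 1190.5769 + 1154.2624 = 2344.8393

Step 2: Recompute the slope with b₁ = (nΣxy − ΣxΣy) / (nΣx² − (Σx)²)
Numerator   = 9×2344.8393 − 51.47×323.19 = 21103.5537 − 16634.5893 = 4468.9644
Denominator = 9×434.5401 − 51.47² = 3910.8609 − 2649.1609 = 1261.7000
b₁(new) = 4468.9644 / 1261.7000 = 3.5420

(Same formula on the original sums: (8×1190.5769 − 35.71×249.95) / (8×186.1625 − 35.71²) = 598.9007 / 214.0959 = 2.7973, matching the given fit.)

Step 3: Change in slope
Δβ₁ = 3.5420 − 2.7973 = +0.7447
Relative change = +0.7447 / 2.7973 × 100% = +26.6%
→ the slope increases when the point is added.

A high-leverage point only changes the slope if it is off the original line; here y = 73.24 is above the original trend, so the slope increases.
In practice: investigate whether it comes from the same population as the rest of the sample.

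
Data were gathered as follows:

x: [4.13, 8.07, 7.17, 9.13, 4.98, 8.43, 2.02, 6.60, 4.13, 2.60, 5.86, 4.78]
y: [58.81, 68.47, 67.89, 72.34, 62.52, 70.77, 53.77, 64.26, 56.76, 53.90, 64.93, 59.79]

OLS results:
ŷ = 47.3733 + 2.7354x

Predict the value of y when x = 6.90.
ŷ = 66.2476

x = 6.90 lies inside the observed range [2.02, 9.13], so the fitted equation applies directly:

ŷ = 47.3733 + 2.7354 × 6.90
ŷ = 47.3733 + 18.8743
ŷ = 66.2476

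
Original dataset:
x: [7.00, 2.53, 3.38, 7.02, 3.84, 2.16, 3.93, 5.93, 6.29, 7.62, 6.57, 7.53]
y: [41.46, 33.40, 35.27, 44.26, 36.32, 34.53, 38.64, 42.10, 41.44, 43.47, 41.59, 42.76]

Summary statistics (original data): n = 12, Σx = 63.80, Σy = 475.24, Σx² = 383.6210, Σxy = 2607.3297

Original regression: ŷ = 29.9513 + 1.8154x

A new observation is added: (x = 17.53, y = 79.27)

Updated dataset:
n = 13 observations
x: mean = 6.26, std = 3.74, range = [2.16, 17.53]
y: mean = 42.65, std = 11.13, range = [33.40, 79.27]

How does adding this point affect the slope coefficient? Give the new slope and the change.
The slope changes from 1.8154 to 2.8984 (change of +1.0830, or +59.7%).

x = 17.53 lies well outside the original x-range [2.16, 7.62] (x̄ ≈ 5.32), so this observation has high leverage and can move the slope substantially.

Step 1: Update the sums with the new point (n goes from 12 to 13)
Σx  = 63.80 + 17.53 = 81.33
Σy  = 475.24 + 79.27 = 554.51
Σx² = 383.6210 + 17.53² = 383.6210 + 307.3009 = 690.9219
Σxy = 2607.3297 + 17.53×79.27 = 2607.3297 + 1389.6031 = 3996.9328

Step 2: Recompute the slope with b₁ = (nΣxy − ΣxΣy) / (nΣx² − (Σx)²)
Numerator   = 13×3996.9328 − 81.33×554.51 = 51960.1264 − 45098.2983 = 6861.8281
Denominator = 13×690.9219 − 81.33² = 8981.9847 − 6614.5689 = 2367.4158
b₁(new) = 6861.8281 / 2367.4158 = 2.8984

(Same formula on the original sums: (12×2607.3297 − 63.80×475.24) / (12×383.6210 − 63.80²) = 967.6444 / 533.0120 = 1.8154, matching the given fit.)

Step 3: Change in slope
Δβ₁ = 2.8984 − 1.8154 = +1.0830
Relative change = +1.0830 / 1.8154 × 100% = +59.7%
→ the slope increases when the point is added.

A high-leverage point only changes the slope if it is off the original line; here y = 79.27 is above the original trend, so the slope increases.
In practice: check such a point for data-entry or measurement error; examine leverage (hᵢ) and Cook's distance rather than deleting it automatically.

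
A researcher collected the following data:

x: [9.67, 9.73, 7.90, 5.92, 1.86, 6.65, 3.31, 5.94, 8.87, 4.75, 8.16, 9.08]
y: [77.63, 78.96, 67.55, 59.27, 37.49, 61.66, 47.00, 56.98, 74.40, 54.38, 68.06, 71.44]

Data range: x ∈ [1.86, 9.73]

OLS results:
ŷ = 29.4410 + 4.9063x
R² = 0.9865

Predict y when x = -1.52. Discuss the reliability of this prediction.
ŷ = 21.9834 (extrapolation — x = -1.52 lies outside [1.86, 9.73], so reliability is low).

Prediction calculation:
ŷ = 29.4410 + 4.9063 × (-1.52)
ŷ = 21.9834

Reliability:
- Data range: x ∈ [1.86, 9.73]
- Prediction point: x = -1.52 is 3.38 units below the observed range → this is EXTRAPOLATION, not interpolation

Why that matters here:
- There are no observations near this x to validate the fitted line there
- Real relationships often flatten, saturate, or turn nonlinear at extremes
- R² describes fit only over the sampled x values; it says nothing about behaviour beyond them

The R² = 0.9865 only validates the fit within [1.86, 9.73]; treat ŷ = 21.9834 with caution.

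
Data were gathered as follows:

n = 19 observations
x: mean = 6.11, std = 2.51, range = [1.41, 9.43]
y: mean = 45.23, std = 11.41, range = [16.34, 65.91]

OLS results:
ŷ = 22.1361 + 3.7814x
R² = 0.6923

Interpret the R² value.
About 69.23% of the variability in y is accounted for by the regression on x (R² = 0.6923) — a moderate linear fit.

The coefficient of determination R² is the fraction of the total variation in y that the fitted line accounts for.

Here R² = 0.6923:
- Explained: 69.23% of the variation in y
- Unexplained (residual): 100% − 69.23% = 30.77%
- Rule of thumb (below 0.3 weak; 0.3 to below 0.7 moderate; 0.7 and above strong) → moderate

Equivalently, for simple linear regression R² = r², so |r| = √0.6923 ≈ 0.8320.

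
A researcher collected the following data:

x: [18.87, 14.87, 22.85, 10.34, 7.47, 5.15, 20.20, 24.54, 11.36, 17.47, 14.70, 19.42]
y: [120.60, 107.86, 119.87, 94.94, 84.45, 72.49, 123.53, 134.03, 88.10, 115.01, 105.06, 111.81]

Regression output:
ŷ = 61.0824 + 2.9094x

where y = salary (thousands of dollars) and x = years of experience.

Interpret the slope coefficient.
On average, salary is about 2.9094 thousand dollars higher for every extra year of experience.

β₁ = 2.9094 is the change in predicted salary (thousand dollars) per additional year of experience.

Interpretation:
- Experience up by 1 year → predicted salary increases by 2.9094 thousand dollars
- The effect is assumed constant over the observed range of x (linearity)
- The slope describes association in these data, not necessarily a causal effect

(β₀ = 61.0824 is the fitted value at x = 0 and is not part of the slope interpretation.)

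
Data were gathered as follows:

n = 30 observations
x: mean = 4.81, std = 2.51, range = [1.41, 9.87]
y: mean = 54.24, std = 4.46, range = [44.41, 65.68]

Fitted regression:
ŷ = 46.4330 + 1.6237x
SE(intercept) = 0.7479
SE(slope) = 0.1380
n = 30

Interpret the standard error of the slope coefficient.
The slope 1.6237 is pinned down to within about ±0.1380 (one SE) by these data — relative uncertainty 8.5%, i.e. precise.

What SE measures:
- The standard error quantifies the sampling variability of the coefficient estimate
- It is the estimated standard deviation of β̂₁ across hypothetical repeated samples of the same size
- Smaller SE → more precise estimate

Relative precision:
- SE / |β̂₁| = 0.1380 / 1.6237 = 8.5%
- Rule of thumb (under 20%: precise; 20% to under 50%: moderately precise; 50% or more: imprecise) → precise

Link to interval estimation: a confidence interval for β₁ is β̂₁ ± t* × 0.1380, so SE sets the half-width per unit of t*.

What drives SE(β̂₁): larger n (here n = 30) → smaller SE; more residual scatter → larger SE; wider spread of x values → smaller SE.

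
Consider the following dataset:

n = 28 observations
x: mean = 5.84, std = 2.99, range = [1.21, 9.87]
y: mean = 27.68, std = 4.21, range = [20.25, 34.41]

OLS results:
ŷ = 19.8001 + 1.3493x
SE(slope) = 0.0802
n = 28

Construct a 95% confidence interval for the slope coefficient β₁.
The 95% CI for β₁ is (1.1844, 1.5142)

Confidence interval for the slope:

The 95% CI for β₁ is: β̂₁ ± t*(α/2, n-2) × SE(β̂₁)

Step 1: Find critical t-value
- Confidence level = 0.95
- Degrees of freedom = n - 2 = 28 - 2 = 26
- t*(α/2, 26) = 2.0555

Step 2: Calculate margin of error
Margin = 2.0555 × 0.0802 = 0.1649

Step 3: Construct interval
CI = 1.3493 ± 0.1649
CI = (1.1844, 1.5142)

Interpretation: We are 95% confident that the true slope β₁ lies between 1.1844 and 1.5142.
The interval does not include 0, suggesting a significant linear relationship.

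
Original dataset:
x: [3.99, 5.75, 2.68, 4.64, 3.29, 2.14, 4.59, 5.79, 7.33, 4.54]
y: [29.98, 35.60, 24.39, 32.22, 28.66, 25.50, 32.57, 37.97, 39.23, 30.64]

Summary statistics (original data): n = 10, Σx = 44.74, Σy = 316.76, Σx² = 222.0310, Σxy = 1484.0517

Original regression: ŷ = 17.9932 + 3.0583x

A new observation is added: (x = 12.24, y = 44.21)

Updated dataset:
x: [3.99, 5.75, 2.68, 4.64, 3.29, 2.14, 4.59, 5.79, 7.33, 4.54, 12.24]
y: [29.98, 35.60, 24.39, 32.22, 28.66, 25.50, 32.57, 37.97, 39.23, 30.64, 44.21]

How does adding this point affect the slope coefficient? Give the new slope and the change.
Adding the point moves β₁ from 3.0583 to 2.0257, i.e. it decreases by 1.0326 (-33.8%).

x = 12.24 lies well outside the original x-range [2.14, 7.33] (x̄ ≈ 4.47), so this observation has high leverage and can move the slope substantially.

Step 1: Update the sums with the new point (n goes from 10 to 11)
Σx  = 44.74 + 12.24 = 56.98
Σy  = 316.76 + 44.21 = 360.97
Σx² = 222.0310 + 12.24² = 222.0310 + 149.8176 = 371.8486
Σxy = 1484.0517 + 12.24×44.21 = 1484.0517 + 541.1304 = 2025.1821

Step 2: Recompute the slope with b₁ = (nΣxy − ΣxΣy) / (nΣx² − (Σx)²)
Numerator   = 11×2025.1821 − 56.98×360.97 = 22277.0031 − 20568.0706 = 1708.9325
Denominator = 11×371.8486 − 56.98² = 4090.3346 − 3246.7204 = 843.6142
b₁(new) = 1708.9325 / 843.6142 = 2.0257

(Same formula on the original sums: (10×1484.0517 − 44.74×316.76) / (10×222.0310 − 44.74²) = 668.6746 / 218.6424 = 3.0583, matching the given fit.)

Step 3: Change in slope
Δβ₁ = 2.0257 − 3.0583 = -1.0326
Relative change = -1.0326 / 3.0583 × 100% = -33.8%
→ the slope decreases when the point is added.

Because the point sits below the extension of the original line at a high-leverage x, it tilts the fit down.
In practice: investigate whether it comes from the same population as the rest of the sample; check such a point for data-entry or measurement error.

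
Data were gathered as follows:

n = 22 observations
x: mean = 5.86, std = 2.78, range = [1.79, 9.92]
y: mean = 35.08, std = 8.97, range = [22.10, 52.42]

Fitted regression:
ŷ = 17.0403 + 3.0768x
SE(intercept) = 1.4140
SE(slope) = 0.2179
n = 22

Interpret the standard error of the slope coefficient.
The slope 3.0768 is pinned down to within about ±0.2179 (one SE) by these data — relative uncertainty 7.1%, i.e. precise.

What SE measures:
- The standard error quantifies the sampling variability of the coefficient estimate
- It is the estimated standard deviation of β̂₁ across hypothetical repeated samples of the same size
- Smaller SE → more precise estimate

Relative precision:
- SE / |β̂₁| = 0.2179 / 3.0768 = 7.1%
- Rule of thumb (under 20%: precise; 20% to under 50%: moderately precise; 50% or more: imprecise) → precise

Rough 95% range (±2 SE): 3.0768 ± 0.4358 → (2.6410, 3.5126).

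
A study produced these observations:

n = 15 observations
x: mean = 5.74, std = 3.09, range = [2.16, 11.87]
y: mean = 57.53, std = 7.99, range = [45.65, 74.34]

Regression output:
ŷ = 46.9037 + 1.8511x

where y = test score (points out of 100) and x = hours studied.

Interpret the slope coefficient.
An increase of one hour in study time is associated with a 1.8511 points increase in predicted test score.

The slope coefficient β₁ = 1.8511 represents the marginal effect of study time on test score.

Interpretation:
- Study time up by 1 hour → predicted test score increases by 1.8511 points
- The effect is assumed constant over the observed range of x (linearity)
- The sign (+) gives the direction; the magnitude 1.8511 gives the size of the effect per hour

(β₀ = 46.9037 is the fitted value at x = 0 and is not part of the slope interpretation.)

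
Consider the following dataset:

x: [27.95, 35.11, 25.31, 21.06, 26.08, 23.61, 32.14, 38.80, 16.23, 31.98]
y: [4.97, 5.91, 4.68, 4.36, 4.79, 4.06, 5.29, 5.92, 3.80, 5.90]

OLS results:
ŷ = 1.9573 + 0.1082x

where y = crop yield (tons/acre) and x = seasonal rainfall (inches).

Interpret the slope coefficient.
An increase of one inch in rainfall is associated with a 0.1082 tons/acre increase in predicted crop yield.

The slope β₁ = 0.1082 gives the rate at which the fitted crop yield changes with rainfall.

Interpretation:
- Rainfall up by 1 inch → predicted crop yield increases by 0.1082 tons/acre
- The effect is assumed constant over the observed range of x (linearity)
- The slope describes association in these data, not necessarily a causal effect

The intercept β₀ = 1.9573 is the predicted crop yield when rainfall = 0; since the smallest observed x is 16.23, this is an extrapolation and mainly anchors the line.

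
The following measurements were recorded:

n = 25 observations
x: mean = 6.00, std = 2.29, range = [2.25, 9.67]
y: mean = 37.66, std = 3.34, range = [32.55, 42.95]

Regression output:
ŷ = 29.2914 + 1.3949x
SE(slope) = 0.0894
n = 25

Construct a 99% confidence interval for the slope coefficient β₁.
The 99% CI for β₁ is (1.1439, 1.6459)

Confidence interval for the slope:

The 99% CI for β₁ is: β̂₁ ± t*(α/2, n-2) × SE(β̂₁)

Step 1: Find critical t-value
- Confidence level = 0.99
- Degrees of freedom = n - 2 = 25 - 2 = 23
- t*(α/2, 23) = 2.8073

Step 2: Calculate margin of error
Margin = 2.8073 × 0.0894 = 0.2510

Step 3: Construct interval
CI = 1.3949 ± 0.2510
CI = (1.1439, 1.6459)

Interpretation: each one-unit increase in x is associated with a change in mean y of between 1.1439 and 1.6459, with 99% confidence.
Both endpoints are positive, so the data support a genuinely positive slope at this confidence level.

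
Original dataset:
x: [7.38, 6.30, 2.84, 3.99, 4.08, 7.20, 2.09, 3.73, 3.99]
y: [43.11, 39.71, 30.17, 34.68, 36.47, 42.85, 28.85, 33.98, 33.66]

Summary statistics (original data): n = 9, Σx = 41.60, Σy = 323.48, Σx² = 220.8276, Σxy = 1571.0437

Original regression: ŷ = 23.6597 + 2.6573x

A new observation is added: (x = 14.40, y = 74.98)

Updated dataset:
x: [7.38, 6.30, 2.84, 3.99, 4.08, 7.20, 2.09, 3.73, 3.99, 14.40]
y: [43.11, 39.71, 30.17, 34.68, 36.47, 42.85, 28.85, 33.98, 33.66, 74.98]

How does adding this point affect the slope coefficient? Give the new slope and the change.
The slope changes from 2.6573 to 3.6599 (change of +1.0026, or +37.7%).

x = 14.40 lies well outside the original x-range [2.09, 7.38] (x̄ ≈ 4.62), so this observation has high leverage and can move the slope substantially.

Step 1: Update the sums with the new point (n goes from 9 to 10)
Σx  = 41.60 + 14.40 = 56.00
Σy  = 323.48 + 74.98 = 398.46
Σx² = 220.8276 + 14.40² = 220.8276 + 207.3600 = 428.1876
Σxy = 1571.0437 + 14.40×74.98 = 1571.0437 + 1079.7120 = 2650.7557

Step 2: Recompute the slope with b₁ = (nΣxy − ΣxΣy) / (nΣx² − (Σx)²)
Numerator   = 10×2650.7557 − 56.00×398.46 = 26507.5570 − 22313.7600 = 4193.7970
Denominator = 10×428.1876 − 56.00² = 4281.8760 − 3136.0000 = 1145.8760
b₁(new) = 4193.7970 / 1145.8760 = 3.6599

(Same formula on the original sums: (9×1571.0437 − 41.60×323.48) / (9×220.8276 − 41.60²) = 682.6253 / 256.8884 = 2.6573, matching the given fit.)

Step 3: Change in slope
Δβ₁ = 3.6599 − 2.6573 = +1.0026
Relative change = +1.0026 / 2.6573 × 100% = +37.7%
→ the slope increases when the point is added.

Because the point sits above the extension of the original line at a high-leverage x, it tilts the fit up.
In practice: investigate whether it comes from the same population as the rest of the sample.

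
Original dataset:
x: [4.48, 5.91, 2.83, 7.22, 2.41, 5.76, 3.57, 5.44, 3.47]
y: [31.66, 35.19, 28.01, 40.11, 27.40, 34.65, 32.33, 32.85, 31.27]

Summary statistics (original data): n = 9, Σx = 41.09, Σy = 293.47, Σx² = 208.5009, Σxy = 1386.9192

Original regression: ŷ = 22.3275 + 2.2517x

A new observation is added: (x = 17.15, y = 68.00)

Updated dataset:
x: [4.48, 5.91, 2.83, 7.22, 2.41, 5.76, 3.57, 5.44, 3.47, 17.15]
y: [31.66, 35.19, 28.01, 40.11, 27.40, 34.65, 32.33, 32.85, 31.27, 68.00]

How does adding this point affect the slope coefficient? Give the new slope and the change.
The slope changes from 2.2517 to 2.7407 (change of +0.4890, or +21.7%).

The new point has HIGH LEVERAGE: x = 17.15 is far from the original mean x̄ = 41.09/9 ≈ 4.57 (original range [2.41, 7.22]).

Step 1: Update the sums with the new point (n goes from 9 to 10)
Σx  = 41.09 + 17.15 = 58.24
Σy  = 293.47 + 68.00 = 361.47
Σx² = 208.5009 + 17.15² = 208.5009 + 294.1225 = 502.6234
Σxy = 1386.9192 + 17.15×68.00 = 1386.9192 + 1166.2000 = 2553.1192

Step 2: Recompute the slope with b₁ = (nΣxy − ΣxΣy) / (nΣx² − (Σx)²)
Numerator   = 10×2553.1192 − 58.24×361.47 = 25531.1920 − 21052.0128 = 4479.1792
Denominator = 10×502.6234 − 58.24² = 5026.2340 − 3391.8976 = 1634.3364
b₁(new) = 4479.1792 / 1634.3364 = 2.7407

(Same formula on the original sums: (9×1386.9192 − 41.09×293.47) / (9×208.5009 − 41.09²) = 423.5905 / 188.1200 = 2.2517, matching the given fit.)

Step 3: Change in slope
Δβ₁ = 2.7407 − 2.2517 = +0.4890
Relative change = +0.4890 / 2.2517 × 100% = +21.7%
→ the slope increases when the point is added.

A high-leverage point only changes the slope if it is off the original line; here y = 68.00 is above the original trend, so the slope increases.
In practice: examine leverage (hᵢ) and Cook's distance rather than deleting it automatically.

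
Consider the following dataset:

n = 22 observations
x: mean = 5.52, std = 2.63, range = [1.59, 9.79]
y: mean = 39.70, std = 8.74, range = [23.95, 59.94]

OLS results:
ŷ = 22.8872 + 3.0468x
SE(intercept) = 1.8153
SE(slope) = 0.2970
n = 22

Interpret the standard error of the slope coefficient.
The slope 3.0468 is pinned down to within about ±0.2970 (one SE) by these data — relative uncertainty 9.7%, i.e. precise.

What SE measures:
- The standard error quantifies the sampling variability of the coefficient estimate
- It is the estimated standard deviation of β̂₁ across hypothetical repeated samples of the same size
- Smaller SE → more precise estimate

Relative precision:
- SE / |β̂₁| = 0.2970 / 3.0468 = 9.7%
- Rule of thumb (under 20%: precise; 20% to under 50%: moderately precise; 50% or more: imprecise) → precise

Rough 95% range (±2 SE): 3.0468 ± 0.5940 → (2.4528, 3.6408).

What drives SE(β̂₁): larger n (here n = 22) → smaller SE.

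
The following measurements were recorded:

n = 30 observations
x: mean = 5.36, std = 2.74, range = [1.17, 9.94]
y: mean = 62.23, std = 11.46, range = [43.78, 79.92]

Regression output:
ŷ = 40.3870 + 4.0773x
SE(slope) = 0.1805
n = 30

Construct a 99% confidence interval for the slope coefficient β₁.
The 99% CI for β₁ is (3.5785, 4.5761)

Confidence interval for the slope:

The 99% CI for β₁ is: β̂₁ ± t*(α/2, n-2) × SE(β̂₁)

Step 1: Find critical t-value
- Confidence level = 0.99
- Degrees of freedom = n - 2 = 30 - 2 = 28
- t*(α/2, 28) = 2.7633

Step 2: Calculate margin of error
Margin = 2.7633 × 0.1805 = 0.4988

Step 3: Construct interval
CI = 4.0773 ± 0.4988
CI = (3.5785, 4.5761)

Interpretation: We are 99% confident that the true slope β₁ lies between 3.5785 and 4.5761.
Since 0 is outside the interval, a two-sided test at α = 0.01 would reject H₀: β₁ = 0.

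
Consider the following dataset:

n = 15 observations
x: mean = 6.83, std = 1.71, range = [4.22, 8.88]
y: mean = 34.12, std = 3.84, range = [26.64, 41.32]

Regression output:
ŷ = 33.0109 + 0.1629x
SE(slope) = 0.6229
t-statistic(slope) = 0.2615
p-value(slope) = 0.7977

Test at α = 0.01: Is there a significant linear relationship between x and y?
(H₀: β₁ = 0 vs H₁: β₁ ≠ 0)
Fail to reject H₀: p-value = 0.7977 ≥ α = 0.01. The linear relationship is not significant at the 1% level.

Hypothesis test for the slope coefficient:

H₀: β₁ = 0 (no linear relationship)
H₁: β₁ ≠ 0 (linear relationship exists)

Test statistic: t = β̂₁ / SE(β̂₁) = 0.1629 / 0.6229 = 0.2615

With df = 13, the two-sided p-value for |t| = 0.2615 is 0.7977.

Decision rule: reject H₀ if p-value < α.
p-value = 0.7977 ≥ α = 0.01 → fail to reject H₀.

There is not sufficient evidence at the 1% significance level to conclude that a linear relationship exists between x and y.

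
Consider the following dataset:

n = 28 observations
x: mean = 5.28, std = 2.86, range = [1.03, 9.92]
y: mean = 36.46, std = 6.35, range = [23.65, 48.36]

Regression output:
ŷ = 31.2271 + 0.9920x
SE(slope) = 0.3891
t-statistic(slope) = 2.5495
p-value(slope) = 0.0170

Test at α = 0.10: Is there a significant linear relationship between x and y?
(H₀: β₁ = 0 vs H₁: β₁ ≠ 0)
Reject H₀: p-value = 0.0170 < α = 0.10. The linear relationship is significant at the 10% level.

Hypothesis test for the slope coefficient:

H₀: β₁ = 0 (no linear relationship)
H₁: β₁ ≠ 0 (linear relationship exists)

Test statistic: t = β̂₁ / SE(β̂₁) = 0.9920 / 0.3891 = 2.5495

p = 0.0170: how often a slope estimate this far from 0 (in SE units) would arise by chance if β₁ were truly 0.

Decision rule: reject H₀ if p-value < α.
p-value = 0.0170 < α = 0.10 → reject H₀.

At α = 0.10 the data do provide convincing evidence of a nonzero slope.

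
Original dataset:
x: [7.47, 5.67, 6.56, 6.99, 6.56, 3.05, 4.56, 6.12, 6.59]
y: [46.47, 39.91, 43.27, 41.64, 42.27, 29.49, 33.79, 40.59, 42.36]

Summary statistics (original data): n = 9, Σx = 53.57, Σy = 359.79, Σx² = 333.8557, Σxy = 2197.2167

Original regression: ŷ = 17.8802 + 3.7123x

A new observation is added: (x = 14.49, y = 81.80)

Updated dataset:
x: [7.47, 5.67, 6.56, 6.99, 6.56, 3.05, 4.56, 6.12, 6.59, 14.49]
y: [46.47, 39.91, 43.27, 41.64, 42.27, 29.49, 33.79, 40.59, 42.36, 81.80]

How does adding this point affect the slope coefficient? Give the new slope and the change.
Adding the point moves β₁ from 3.7123 to 4.6779, i.e. it increases by 0.9656 (+26.0%).

The new point has HIGH LEVERAGE: x = 14.49 is far from the original mean x̄ = 53.57/9 ≈ 5.95 (original range [3.05, 7.47]).

Step 1: Update the sums with the new point (n goes from 9 to 10)
Σx  = 53.57 + 14.49 = 68.06
Σy  = 359.79 + 81.80 = 441.59
Σx² = 333.8557 + 14.49² = 333.8557 + 209.9601 = 543.8158
Σxy = 2197.2167 + 14.49×81.80 = 2197.2167 + 1185.2820 = 3382.4987

Step 2: Recompute the slope with b₁ = (nΣxy − ΣxΣy) / (nΣx² − (Σx)²)
Numerator   = 10×3382.4987 − 68.06×441.59 = 33824.9870 − 30054.6154 = 3770.3716
Denominator = 10×543.8158 − 68.06² = 5438.1580 − 4632.1636 = 805.9944
b₁(new) = 3770.3716 / 805.9944 = 4.6779

(Same formula on the original sums: (9×2197.2167 − 53.57×359.79) / (9×333.8557 − 53.57²) = 501.0000 / 134.9564 = 3.7123, matching the given fit.)

Step 3: Change in slope
Δβ₁ = 4.6779 − 3.7123 = +0.9656
Relative change = +0.9656 / 3.7123 × 100% = +26.0%
→ the slope increases when the point is added.

Because the point sits above the extension of the original line at a high-leverage x, it tilts the fit up.
In practice: refit with and without it and report both if conclusions differ; investigate whether it comes from the same population as the rest of the sample.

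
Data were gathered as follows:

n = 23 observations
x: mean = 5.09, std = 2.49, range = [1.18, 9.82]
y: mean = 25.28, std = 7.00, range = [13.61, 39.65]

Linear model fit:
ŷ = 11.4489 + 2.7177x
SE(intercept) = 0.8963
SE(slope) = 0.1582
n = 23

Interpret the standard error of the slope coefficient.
The slope 2.7177 is pinned down to within about ±0.1582 (one SE) by these data — relative uncertainty 5.8%, i.e. precise.

SE(β̂₁) = s / √Sxx, where s is the residual standard deviation and Sxx = Σ(x − x̄)². It is the yardstick for how far β̂₁ = 2.7177 could plausibly be from the true slope.

Relative precision:
- SE / |β̂₁| = 0.1582 / 2.7177 = 5.8%
- Rule of thumb (under 20%: precise; 20% to under 50%: moderately precise; 50% or more: imprecise) → precise

Rough 95% range (±2 SE): 2.7177 ± 0.3164 → (2.4013, 3.0341).

What drives SE(β̂₁): larger n (here n = 23) → smaller SE; wider spread of x values → smaller SE.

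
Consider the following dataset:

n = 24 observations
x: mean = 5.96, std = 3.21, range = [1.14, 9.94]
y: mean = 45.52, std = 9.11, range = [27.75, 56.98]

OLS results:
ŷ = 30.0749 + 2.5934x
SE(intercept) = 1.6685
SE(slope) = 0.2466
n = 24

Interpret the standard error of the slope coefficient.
SE(β̂₁) = 0.2466 is the estimated standard deviation of the slope estimate across repeated samples; relative to β̂₁ = 2.5934 that is 9.5%, a precise estimate.

SE(β̂₁) = s / √Sxx, where s is the residual standard deviation and Sxx = Σ(x − x̄)². It is the yardstick for how far β̂₁ = 2.5934 could plausibly be from the true slope.

Relative precision:
- SE / |β̂₁| = 0.2466 / 2.5934 = 9.5%
- Rule of thumb (under 20%: precise; 20% to under 50%: moderately precise; 50% or more: imprecise) → precise

Rough 95% range (±2 SE): 2.5934 ± 0.4932 → (2.1002, 3.0866).

What drives SE(β̂₁): more residual scatter → larger SE; larger n (here n = 24) → smaller SE; wider spread of x values → smaller SE.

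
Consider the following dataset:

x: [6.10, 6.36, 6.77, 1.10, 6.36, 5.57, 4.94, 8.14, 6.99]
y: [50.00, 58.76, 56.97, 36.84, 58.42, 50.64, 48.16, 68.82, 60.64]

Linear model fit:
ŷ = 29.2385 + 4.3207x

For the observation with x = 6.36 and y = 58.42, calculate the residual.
Residual = 1.7018

The residual is the difference between the actual value and the predicted value:

Residual = y - ŷ

Step 1: Calculate predicted value
ŷ = 29.2385 + 4.3207 × 6.36
ŷ = 56.7182

Step 2: Calculate residual
Residual = 58.42 - 56.7182
Residual = 1.7018

The residual is positive, so the observed y = 58.42 sits above the regression line (the line underestimates it by 1.7018).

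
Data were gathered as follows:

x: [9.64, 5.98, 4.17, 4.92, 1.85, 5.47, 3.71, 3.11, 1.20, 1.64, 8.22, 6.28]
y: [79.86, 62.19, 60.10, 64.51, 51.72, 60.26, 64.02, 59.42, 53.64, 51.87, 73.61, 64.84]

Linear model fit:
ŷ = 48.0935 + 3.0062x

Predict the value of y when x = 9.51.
ŷ = 76.6825

To predict y for x = 9.51, substitute into the regression equation:

ŷ = 48.0935 + 3.0062 × 9.51
ŷ = 48.0935 + 28.5890
ŷ = 76.6825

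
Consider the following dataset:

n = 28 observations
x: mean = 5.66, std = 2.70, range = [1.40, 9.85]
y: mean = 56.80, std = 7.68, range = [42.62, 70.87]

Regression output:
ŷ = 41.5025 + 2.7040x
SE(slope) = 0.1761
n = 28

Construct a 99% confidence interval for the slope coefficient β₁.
The 99% CI for β₁ is (2.2147, 3.1933)

Confidence interval for the slope:

The 99% CI for β₁ is: β̂₁ ± t*(α/2, n-2) × SE(β̂₁)

Step 1: Find critical t-value
- Confidence level = 0.99
- Degrees of freedom = n - 2 = 28 - 2 = 26
- t*(α/2, 26) = 2.7787

Step 2: Calculate margin of error
Margin = 2.7787 × 0.1761 = 0.4893

Step 3: Construct interval
CI = 2.7040 ± 0.4893
CI = (2.2147, 3.1933)

Interpretation: We are 99% confident that the true slope β₁ lies between 2.2147 and 3.1933.
The interval does not include 0, suggesting a significant linear relationship.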